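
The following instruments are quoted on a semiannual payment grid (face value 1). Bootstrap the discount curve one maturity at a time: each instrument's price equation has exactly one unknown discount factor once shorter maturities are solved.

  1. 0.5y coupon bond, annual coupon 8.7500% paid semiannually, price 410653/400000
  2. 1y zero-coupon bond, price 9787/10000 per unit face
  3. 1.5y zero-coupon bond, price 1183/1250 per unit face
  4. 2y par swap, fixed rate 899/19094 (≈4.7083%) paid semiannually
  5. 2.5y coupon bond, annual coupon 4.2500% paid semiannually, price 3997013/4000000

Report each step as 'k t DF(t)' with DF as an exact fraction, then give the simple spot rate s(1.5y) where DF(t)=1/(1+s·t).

step 1 [0.5y] bond c/2=7/160: DF=(410653/400000 − 7/160·(0))/(1+7/160) = 2459/2500 ≈ 0.983600
step 2 [1y] zero: DF = P = 9787/10000 ≈ 0.978700
step 3 [1.5y] zero: DF = P = 1183/1250 ≈ 0.946400
step 4 [2y] swap r/2=899/38188: DF=(1 − 899/38188·(0.983600+0.978700+0.946400))/(1+899/38188) = 9101/10000 ≈ 0.910100
step 5 [2.5y] bond c/2=17/800: DF=(3997013/4000000 − 17/800·(0.983600+0.978700+0.946400+0.910100))/(1+17/800) = 899/1000 ≈ 0.899000

1 1/2 2459/2500
2 1 9787/10000
3 3/2 1183/1250
4 2 9101/10000
5 5/2 899/1000
s(1.5y) = (1/(1183/1250) − 1)/(3/2) = 134/3549 ≈ 3.7757%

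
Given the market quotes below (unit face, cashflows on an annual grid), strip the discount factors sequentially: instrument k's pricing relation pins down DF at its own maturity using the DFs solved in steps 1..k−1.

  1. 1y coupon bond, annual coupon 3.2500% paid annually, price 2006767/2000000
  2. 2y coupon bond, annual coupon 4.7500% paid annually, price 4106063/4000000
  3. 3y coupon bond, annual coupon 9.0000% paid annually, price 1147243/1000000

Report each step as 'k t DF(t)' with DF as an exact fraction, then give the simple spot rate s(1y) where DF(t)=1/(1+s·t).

1 1 4859/5000
2 2 9359/10000
3 3 179/200
s(1y) = (1/(4859/5000) − 1)/(1) = 141/4859 ≈ 2.9018%

step 1 [1y] bond c/1=13/400: DF=(2006767/2000000 − 13/400·(0))/(1+13/400) = 4859/5000 ≈ 0.971800
step 2 [2y] bond c/1=19/400: DF=(4106063/4000000 − 19/400·(0.971800))/(1+19/400) = 9359/10000 ≈ 0.935900
step 3 [3y] bond c/1=9/100: DF=(1147243/1000000 − 9/100·(0.971800+0.935900))/(1+9/100) = 179/200 ≈ 0.895000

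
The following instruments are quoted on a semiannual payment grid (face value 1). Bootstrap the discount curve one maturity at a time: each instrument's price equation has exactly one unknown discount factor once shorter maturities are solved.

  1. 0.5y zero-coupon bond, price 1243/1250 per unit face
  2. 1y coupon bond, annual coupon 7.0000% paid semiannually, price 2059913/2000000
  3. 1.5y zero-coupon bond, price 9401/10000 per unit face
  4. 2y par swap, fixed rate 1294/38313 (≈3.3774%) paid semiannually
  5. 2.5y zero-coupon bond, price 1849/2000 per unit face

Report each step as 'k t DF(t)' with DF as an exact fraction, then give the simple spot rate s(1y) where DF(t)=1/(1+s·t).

step 1 [0.5y] zero: DF = P = 1243/1250 ≈ 0.994400
step 2 [1y] bond c/2=7/200: DF=(2059913/2000000 − 7/200·(0.994400))/(1+7/200) = 1923/2000 ≈ 0.961500
step 3 [1.5y] zero: DF = P = 9401/10000 ≈ 0.940100
step 4 [2y] swap r/2=647/38313: DF=(1 − 647/38313·(0.994400+0.961500+0.940100))/(1+647/38313) = 9353/10000 ≈ 0.935300
step 5 [2.5y] zero: DF = P = 1849/2000 ≈ 0.924500

1 1/2 1243/1250
2 1 1923/2000
3 3/2 9401/10000
4 2 9353/10000
5 5/2 1849/2000
s(1y) = (1/(1923/2000) − 1)/(1) = 77/1923 ≈ 4.0042%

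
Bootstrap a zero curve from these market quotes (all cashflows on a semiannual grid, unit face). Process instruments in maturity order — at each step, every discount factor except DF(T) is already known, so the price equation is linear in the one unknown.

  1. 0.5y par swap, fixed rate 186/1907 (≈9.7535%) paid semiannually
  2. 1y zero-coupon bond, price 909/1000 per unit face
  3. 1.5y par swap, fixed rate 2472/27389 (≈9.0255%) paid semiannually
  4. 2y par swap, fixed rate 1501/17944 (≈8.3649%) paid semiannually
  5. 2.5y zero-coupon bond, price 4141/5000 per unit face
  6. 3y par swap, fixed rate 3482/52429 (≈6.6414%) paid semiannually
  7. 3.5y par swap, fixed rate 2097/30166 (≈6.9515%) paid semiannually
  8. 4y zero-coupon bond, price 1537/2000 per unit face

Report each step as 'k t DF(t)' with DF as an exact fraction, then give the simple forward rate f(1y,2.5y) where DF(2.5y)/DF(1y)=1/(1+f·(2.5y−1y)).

1 1/2 1907/2000
2 1 909/1000
3 3/2 2191/2500
4 2 8499/10000
5 5/2 4141/5000
6 3 8259/10000
7 7/2 7903/10000
8 4 1537/2000
f(1y,2.5y) = ((909/1000)/(4141/5000) − 1)/(3/2) = 8/123 ≈ 6.5041%

step 1 [0.5y] swap r/2=93/1907: DF=(1 − 93/1907·(0))/(1+93/1907) = 1907/2000 ≈ 0.953500
step 2 [1y] zero: DF = P = 909/1000 ≈ 0.909000
step 3 [1.5y] swap r/2=1236/27389: DF=(1 − 1236/27389·(0.953500+0.909000))/(1+1236/27389) = 2191/2500 ≈ 0.876400
step 4 [2y] swap r/2=1501/35888: DF=(1 − 1501/35888·(0.953500+0.909000+0.876400))/(1+1501/35888) = 8499/10000 ≈ 0.849900
step 5 [2.5y] zero: DF = P = 4141/5000 ≈ 0.828200
step 6 [3y] swap r/2=1741/52429: DF=(1 − 1741/52429·(0.953500+0.909000+0.876400+0.849900+0.828200))/(1+1741/52429) = 8259/10000 ≈ 0.825900
step 7 [3.5y] swap r/2=2097/60332: DF=(1 − 2097/60332·(0.953500+0.909000+0.876400+0.849900+0.828200+0.825900))/(1+2097/60332) = 7903/10000 ≈ 0.790300
step 8 [4y] zero: DF = P = 1537/2000 ≈ 0.768500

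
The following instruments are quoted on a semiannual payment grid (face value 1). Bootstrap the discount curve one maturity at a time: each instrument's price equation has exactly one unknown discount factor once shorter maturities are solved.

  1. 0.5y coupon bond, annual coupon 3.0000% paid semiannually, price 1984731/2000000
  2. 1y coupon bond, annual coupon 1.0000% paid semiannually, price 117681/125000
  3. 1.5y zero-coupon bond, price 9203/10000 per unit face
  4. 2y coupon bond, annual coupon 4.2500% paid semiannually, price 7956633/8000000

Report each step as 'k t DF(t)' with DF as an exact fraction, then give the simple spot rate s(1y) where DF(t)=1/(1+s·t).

1 1/2 9777/10000
2 1 9319/10000
3 3/2 9203/10000
4 2 183/200
s(1y) = (1/(9319/10000) − 1)/(1) = 681/9319 ≈ 7.3077%

step 1 [0.5y] bond c/2=3/200: DF=(1984731/2000000 − 3/200·(0))/(1+3/200) = 9777/10000 ≈ 0.977700
step 2 [1y] bond c/2=1/200: DF=(117681/125000 − 1/200·(0.977700))/(1+1/200) = 9319/10000 ≈ 0.931900
step 3 [1.5y] zero: DF = P = 9203/10000 ≈ 0.920300
step 4 [2y] bond c/2=17/800: DF=(7956633/8000000 − 17/800·(0.977700+0.931900+0.920300))/(1+17/800) = 183/200 ≈ 0.915000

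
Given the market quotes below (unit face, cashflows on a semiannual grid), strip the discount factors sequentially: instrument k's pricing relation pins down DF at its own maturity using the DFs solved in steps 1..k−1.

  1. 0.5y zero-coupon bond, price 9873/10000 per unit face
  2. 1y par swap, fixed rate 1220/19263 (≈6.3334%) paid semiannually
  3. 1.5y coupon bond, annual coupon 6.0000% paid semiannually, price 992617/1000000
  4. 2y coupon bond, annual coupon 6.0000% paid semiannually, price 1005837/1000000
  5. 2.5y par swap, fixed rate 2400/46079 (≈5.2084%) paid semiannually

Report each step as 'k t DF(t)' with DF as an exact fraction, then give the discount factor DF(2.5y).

step 1 [0.5y] zero: DF = P = 9873/10000 ≈ 0.987300
step 2 [1y] swap r/2=610/19263: DF=(1 − 610/19263·(0.987300))/(1+610/19263) = 939/1000 ≈ 0.939000
step 3 [1.5y] bond c/2=3/100: DF=(992617/1000000 − 3/100·(0.987300+0.939000))/(1+3/100) = 2269/2500 ≈ 0.907600
step 4 [2y] bond c/2=3/100: DF=(1005837/1000000 − 3/100·(0.987300+0.939000+0.907600))/(1+3/100) = 447/500 ≈ 0.894000
step 5 [2.5y] swap r/2=1200/46079: DF=(1 − 1200/46079·(0.987300+0.939000+0.907600+0.894000))/(1+1200/46079) = 22/25 ≈ 0.880000

1 1/2 9873/10000
2 1 939/1000
3 3/2 2269/2500
4 2 447/500
5 5/2 22/25
DF(2.5y) = 22/25 ≈ 0.880000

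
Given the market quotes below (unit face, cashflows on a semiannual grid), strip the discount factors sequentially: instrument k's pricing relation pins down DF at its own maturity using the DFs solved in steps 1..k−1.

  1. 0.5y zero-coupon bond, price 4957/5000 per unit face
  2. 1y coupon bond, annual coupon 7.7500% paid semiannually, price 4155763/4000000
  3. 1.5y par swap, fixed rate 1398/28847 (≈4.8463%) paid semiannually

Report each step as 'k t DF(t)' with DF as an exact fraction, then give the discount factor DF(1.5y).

step 1 [0.5y] zero: DF = P = 4957/5000 ≈ 0.991400
step 2 [1y] bond c/2=31/800: DF=(4155763/4000000 − 31/800·(0.991400))/(1+31/800) = 602/625 ≈ 0.963200
step 3 [1.5y] swap r/2=699/28847: DF=(1 − 699/28847·(0.991400+0.963200))/(1+699/28847) = 9301/10000 ≈ 0.930100

1 1/2 4957/5000
2 1 602/625
3 3/2 9301/10000
DF(1.5y) = 9301/10000 ≈ 0.930100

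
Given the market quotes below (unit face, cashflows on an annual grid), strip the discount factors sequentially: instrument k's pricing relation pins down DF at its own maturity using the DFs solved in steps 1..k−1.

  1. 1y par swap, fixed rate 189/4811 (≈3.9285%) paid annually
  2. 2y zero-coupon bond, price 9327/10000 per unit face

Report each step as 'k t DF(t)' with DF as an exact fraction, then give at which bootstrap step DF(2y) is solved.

step 1 [1y] swap r/1=189/4811: DF=(1 − 189/4811·(0))/(1+189/4811) = 4811/5000 ≈ 0.962200
step 2 [2y] zero: DF = P = 9327/10000 ≈ 0.932700

1 1 4811/5000
2 2 9327/10000
DF(2y) is solved at step 2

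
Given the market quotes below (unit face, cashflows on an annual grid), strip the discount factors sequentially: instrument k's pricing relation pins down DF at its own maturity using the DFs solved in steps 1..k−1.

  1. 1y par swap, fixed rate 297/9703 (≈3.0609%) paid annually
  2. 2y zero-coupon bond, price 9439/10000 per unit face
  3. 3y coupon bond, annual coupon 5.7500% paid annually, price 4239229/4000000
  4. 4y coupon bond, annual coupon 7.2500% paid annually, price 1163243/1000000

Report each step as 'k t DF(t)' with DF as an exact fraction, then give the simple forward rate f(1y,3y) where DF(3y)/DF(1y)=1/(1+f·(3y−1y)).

1 1 9703/10000
2 2 9439/10000
3 3 8981/10000
4 4 1789/2000
f(1y,3y) = ((9703/10000)/(8981/10000) − 1)/(2) = 361/8981 ≈ 4.0196%

step 1 [1y] swap r/1=297/9703: DF=(1 − 297/9703·(0))/(1+297/9703) = 9703/10000 ≈ 0.970300
step 2 [2y] zero: DF = P = 9439/10000 ≈ 0.943900
step 3 [3y] bond c/1=23/400: DF=(4239229/4000000 − 23/400·(0.970300+0.943900))/(1+23/400) = 8981/10000 ≈ 0.898100
step 4 [4y] bond c/1=29/400: DF=(1163243/1000000 − 29/400·(0.970300+0.943900+0.898100))/(1+29/400) = 1789/2000 ≈ 0.894500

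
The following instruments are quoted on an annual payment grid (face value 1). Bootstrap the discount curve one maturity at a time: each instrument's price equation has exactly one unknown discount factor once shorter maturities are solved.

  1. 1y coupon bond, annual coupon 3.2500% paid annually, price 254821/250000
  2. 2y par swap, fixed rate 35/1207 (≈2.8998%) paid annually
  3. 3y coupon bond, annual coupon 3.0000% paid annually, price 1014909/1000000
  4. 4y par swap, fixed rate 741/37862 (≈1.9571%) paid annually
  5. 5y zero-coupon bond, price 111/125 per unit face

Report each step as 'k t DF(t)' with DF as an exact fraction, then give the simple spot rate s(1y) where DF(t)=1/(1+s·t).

1 1 617/625
2 2 118/125
3 3 9291/10000
4 4 9259/10000
5 5 111/125
s(1y) = (1/(617/625) − 1)/(1) = 8/617 ≈ 1.2966%

step 1 [1y] bond c/1=13/400: DF=(254821/250000 − 13/400·(0))/(1+13/400) = 617/625 ≈ 0.987200
step 2 [2y] swap r/1=35/1207: DF=(1 − 35/1207·(0.987200))/(1+35/1207) = 118/125 ≈ 0.944000
step 3 [3y] bond c/1=3/100: DF=(1014909/1000000 − 3/100·(0.987200+0.944000))/(1+3/100) = 9291/10000 ≈ 0.929100
step 4 [4y] swap r/1=741/37862: DF=(1 − 741/37862·(0.987200+0.944000+0.929100))/(1+741/37862) = 9259/10000 ≈ 0.925900
step 5 [5y] zero: DF = P = 111/125 ≈ 0.888000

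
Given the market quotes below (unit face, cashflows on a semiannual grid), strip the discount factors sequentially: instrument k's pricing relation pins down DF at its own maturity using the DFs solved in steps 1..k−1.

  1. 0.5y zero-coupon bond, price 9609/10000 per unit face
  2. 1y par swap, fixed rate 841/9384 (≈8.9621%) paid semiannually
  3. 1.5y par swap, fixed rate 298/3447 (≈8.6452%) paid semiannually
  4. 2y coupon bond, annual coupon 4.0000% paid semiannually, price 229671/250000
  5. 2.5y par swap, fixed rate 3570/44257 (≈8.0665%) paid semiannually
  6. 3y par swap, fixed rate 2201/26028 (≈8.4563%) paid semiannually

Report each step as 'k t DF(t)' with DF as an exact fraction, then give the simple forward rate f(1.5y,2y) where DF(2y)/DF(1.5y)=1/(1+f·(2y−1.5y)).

1 1/2 9609/10000
2 1 9159/10000
3 3/2 1101/1250
4 2 4233/5000
5 5/2 1643/2000
6 3 7799/10000
f(1.5y,2y) = ((1101/1250)/(4233/5000) − 1)/(1/2) = 114/1411 ≈ 8.0794%

step 1 [0.5y] zero: DF = P = 9609/10000 ≈ 0.960900
step 2 [1y] swap r/2=841/18768: DF=(1 − 841/18768·(0.960900))/(1+841/18768) = 9159/10000 ≈ 0.915900
step 3 [1.5y] swap r/2=149/3447: DF=(1 − 149/3447·(0.960900+0.915900))/(1+149/3447) = 1101/1250 ≈ 0.880800
step 4 [2y] bond c/2=1/50: DF=(229671/250000 − 1/50·(0.960900+0.915900+0.880800))/(1+1/50) = 4233/5000 ≈ 0.846600
step 5 [2.5y] swap r/2=1785/44257: DF=(1 − 1785/44257·(0.960900+0.915900+0.880800+0.846600))/(1+1785/44257) = 1643/2000 ≈ 0.821500
step 6 [3y] swap r/2=2201/52056: DF=(1 − 2201/52056·(0.960900+0.915900+0.880800+0.846600+0.821500))/(1+2201/52056) = 7799/10000 ≈ 0.779900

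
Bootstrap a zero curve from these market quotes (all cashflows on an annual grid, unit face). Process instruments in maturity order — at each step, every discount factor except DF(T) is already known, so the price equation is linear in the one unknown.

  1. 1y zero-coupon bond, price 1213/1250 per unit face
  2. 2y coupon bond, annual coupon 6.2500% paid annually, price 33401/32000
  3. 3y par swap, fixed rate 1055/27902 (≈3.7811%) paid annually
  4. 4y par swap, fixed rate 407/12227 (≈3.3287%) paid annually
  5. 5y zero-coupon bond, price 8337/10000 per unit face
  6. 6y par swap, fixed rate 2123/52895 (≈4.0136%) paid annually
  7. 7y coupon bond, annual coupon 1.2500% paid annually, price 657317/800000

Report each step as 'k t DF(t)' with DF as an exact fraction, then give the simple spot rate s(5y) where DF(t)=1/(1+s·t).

1 1 1213/1250
2 2 9253/10000
3 3 1789/2000
4 4 8779/10000
5 5 8337/10000
6 6 7877/10000
7 7 3731/5000
s(5y) = (1/(8337/10000) − 1)/(5) = 1663/41685 ≈ 3.9894%

step 1 [1y] zero: DF = P = 1213/1250 ≈ 0.970400
step 2 [2y] bond c/1=1/16: DF=(33401/32000 − 1/16·(0.970400))/(1+1/16) = 9253/10000 ≈ 0.925300
step 3 [3y] swap r/1=1055/27902: DF=(1 − 1055/27902·(0.970400+0.925300))/(1+1055/27902) = 1789/2000 ≈ 0.894500
step 4 [4y] swap r/1=407/12227: DF=(1 − 407/12227·(0.970400+0.925300+0.894500))/(1+407/12227) = 8779/10000 ≈ 0.877900
step 5 [5y] zero: DF = P = 8337/10000 ≈ 0.833700
step 6 [6y] swap r/1=2123/52895: DF=(1 − 2123/52895·(0.970400+0.925300+0.894500+0.877900+0.833700))/(1+2123/52895) = 7877/10000 ≈ 0.787700
step 7 [7y] bond c/1=1/80: DF=(657317/800000 − 1/80·(0.970400+0.925300+0.894500+0.877900+0.833700+0.787700))/(1+1/80) = 3731/5000 ≈ 0.746200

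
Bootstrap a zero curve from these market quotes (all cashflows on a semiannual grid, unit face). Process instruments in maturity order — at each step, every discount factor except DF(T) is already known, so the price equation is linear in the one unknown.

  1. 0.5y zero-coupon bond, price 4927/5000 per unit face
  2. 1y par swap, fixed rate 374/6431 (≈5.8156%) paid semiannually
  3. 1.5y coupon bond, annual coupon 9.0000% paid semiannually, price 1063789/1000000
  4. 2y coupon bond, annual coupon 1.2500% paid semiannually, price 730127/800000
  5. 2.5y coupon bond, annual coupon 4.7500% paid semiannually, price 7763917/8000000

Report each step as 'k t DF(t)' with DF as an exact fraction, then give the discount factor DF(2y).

step 1 [0.5y] zero: DF = P = 4927/5000 ≈ 0.985400
step 2 [1y] swap r/2=187/6431: DF=(1 − 187/6431·(0.985400))/(1+187/6431) = 9439/10000 ≈ 0.943900
step 3 [1.5y] bond c/2=9/200: DF=(1063789/1000000 − 9/200·(0.985400+0.943900))/(1+9/200) = 9349/10000 ≈ 0.934900
step 4 [2y] bond c/2=1/160: DF=(730127/800000 − 1/160·(0.985400+0.943900+0.934900))/(1+1/160) = 2223/2500 ≈ 0.889200
step 5 [2.5y] bond c/2=19/800: DF=(7763917/8000000 − 19/800·(0.985400+0.943900+0.934900+0.889200))/(1+19/800) = 8609/10000 ≈ 0.860900

1 1/2 4927/5000
2 1 9439/10000
3 3/2 9349/10000
4 2 2223/2500
5 5/2 8609/10000
DF(2y) = 2223/2500 ≈ 0.889200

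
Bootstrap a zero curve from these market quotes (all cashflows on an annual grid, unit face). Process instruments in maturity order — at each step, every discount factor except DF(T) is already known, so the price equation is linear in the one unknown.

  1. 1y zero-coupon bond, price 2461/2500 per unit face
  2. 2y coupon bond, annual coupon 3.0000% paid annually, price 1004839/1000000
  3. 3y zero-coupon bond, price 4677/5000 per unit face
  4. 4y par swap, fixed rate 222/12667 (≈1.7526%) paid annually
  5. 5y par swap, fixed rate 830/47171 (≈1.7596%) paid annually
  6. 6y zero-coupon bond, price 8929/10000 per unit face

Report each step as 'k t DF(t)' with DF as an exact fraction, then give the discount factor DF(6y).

1 1 2461/2500
2 2 9469/10000
3 3 4677/5000
4 4 4667/5000
5 5 917/1000
6 6 8929/10000
DF(6y) = 8929/10000 ≈ 0.892900

step 1 [1y] zero: DF = P = 2461/2500 ≈ 0.984400
step 2 [2y] bond c/1=3/100: DF=(1004839/1000000 − 3/100·(0.984400))/(1+3/100) = 9469/10000 ≈ 0.946900
step 3 [3y] zero: DF = P = 4677/5000 ≈ 0.935400
step 4 [4y] swap r/1=222/12667: DF=(1 − 222/12667·(0.984400+0.946900+0.935400))/(1+222/12667) = 4667/5000 ≈ 0.933400
step 5 [5y] swap r/1=830/47171: DF=(1 − 830/47171·(0.984400+0.946900+0.935400+0.933400))/(1+830/47171) = 917/1000 ≈ 0.917000
step 6 [6y] zero: DF = P = 8929/10000 ≈ 0.892900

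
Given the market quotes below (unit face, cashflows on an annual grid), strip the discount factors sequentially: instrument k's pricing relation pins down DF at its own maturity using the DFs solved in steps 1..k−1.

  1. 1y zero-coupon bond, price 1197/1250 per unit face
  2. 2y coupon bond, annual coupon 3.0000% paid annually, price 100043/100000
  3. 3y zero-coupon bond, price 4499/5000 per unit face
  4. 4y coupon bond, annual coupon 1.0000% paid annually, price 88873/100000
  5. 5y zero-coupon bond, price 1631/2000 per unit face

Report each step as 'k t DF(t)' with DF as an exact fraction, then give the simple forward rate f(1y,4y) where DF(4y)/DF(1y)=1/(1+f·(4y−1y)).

1 1 1197/1250
2 2 4717/5000
3 3 4499/5000
4 4 4261/5000
5 5 1631/2000
f(1y,4y) = ((1197/1250)/(4261/5000) − 1)/(3) = 527/12783 ≈ 4.1227%

step 1 [1y] zero: DF = P = 1197/1250 ≈ 0.957600
step 2 [2y] bond c/1=3/100: DF=(100043/100000 − 3/100·(0.957600))/(1+3/100) = 4717/5000 ≈ 0.943400
step 3 [3y] zero: DF = P = 4499/5000 ≈ 0.899800
step 4 [4y] bond c/1=1/100: DF=(88873/100000 − 1/100·(0.957600+0.943400+0.899800))/(1+1/100) = 4261/5000 ≈ 0.852200
step 5 [5y] zero: DF = P = 1631/2000 ≈ 0.815500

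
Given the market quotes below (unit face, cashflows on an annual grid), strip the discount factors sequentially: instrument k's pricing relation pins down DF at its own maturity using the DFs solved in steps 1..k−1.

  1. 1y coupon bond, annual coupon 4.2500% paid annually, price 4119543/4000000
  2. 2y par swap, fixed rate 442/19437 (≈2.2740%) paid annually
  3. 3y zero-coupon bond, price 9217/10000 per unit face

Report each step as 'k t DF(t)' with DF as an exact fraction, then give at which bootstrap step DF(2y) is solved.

1 1 9879/10000
2 2 4779/5000
3 3 9217/10000
DF(2y) is solved at step 2

step 1 [1y] bond c/1=17/400: DF=(4119543/4000000 − 17/400·(0))/(1+17/400) = 9879/10000 ≈ 0.987900
step 2 [2y] swap r/1=442/19437: DF=(1 − 442/19437·(0.987900))/(1+442/19437) = 4779/5000 ≈ 0.955800
step 3 [3y] zero: DF = P = 9217/10000 ≈ 0.921700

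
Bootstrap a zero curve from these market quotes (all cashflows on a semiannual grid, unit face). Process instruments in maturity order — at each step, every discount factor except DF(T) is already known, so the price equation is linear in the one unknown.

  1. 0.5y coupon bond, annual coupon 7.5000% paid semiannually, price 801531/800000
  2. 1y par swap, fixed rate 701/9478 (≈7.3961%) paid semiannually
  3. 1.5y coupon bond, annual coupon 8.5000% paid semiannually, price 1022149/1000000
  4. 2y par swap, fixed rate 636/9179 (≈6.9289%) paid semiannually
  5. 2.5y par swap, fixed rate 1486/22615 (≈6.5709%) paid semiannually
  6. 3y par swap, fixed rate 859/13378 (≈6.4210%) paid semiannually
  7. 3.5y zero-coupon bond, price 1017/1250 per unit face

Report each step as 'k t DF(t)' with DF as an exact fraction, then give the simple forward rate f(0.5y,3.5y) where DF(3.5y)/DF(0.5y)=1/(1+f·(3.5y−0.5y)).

step 1 [0.5y] bond c/2=3/80: DF=(801531/800000 − 3/80·(0))/(1+3/80) = 9657/10000 ≈ 0.965700
step 2 [1y] swap r/2=701/18956: DF=(1 − 701/18956·(0.965700))/(1+701/18956) = 9299/10000 ≈ 0.929900
step 3 [1.5y] bond c/2=17/400: DF=(1022149/1000000 − 17/400·(0.965700+0.929900))/(1+17/400) = 1129/1250 ≈ 0.903200
step 4 [2y] swap r/2=318/9179: DF=(1 − 318/9179·(0.965700+0.929900+0.903200))/(1+318/9179) = 1091/1250 ≈ 0.872800
step 5 [2.5y] swap r/2=743/22615: DF=(1 − 743/22615·(0.965700+0.929900+0.903200+0.872800))/(1+743/22615) = 4257/5000 ≈ 0.851400
step 6 [3y] swap r/2=859/26756: DF=(1 − 859/26756·(0.965700+0.929900+0.903200+0.872800+0.851400))/(1+859/26756) = 4141/5000 ≈ 0.828200
step 7 [3.5y] zero: DF = P = 1017/1250 ≈ 0.813600

1 1/2 9657/10000
2 1 9299/10000
3 3/2 1129/1250
4 2 1091/1250
5 5/2 4257/5000
6 3 4141/5000
7 7/2 1017/1250
f(0.5y,3.5y) = ((9657/10000)/(1017/1250) − 1)/(3) = 169/2712 ≈ 6.2316%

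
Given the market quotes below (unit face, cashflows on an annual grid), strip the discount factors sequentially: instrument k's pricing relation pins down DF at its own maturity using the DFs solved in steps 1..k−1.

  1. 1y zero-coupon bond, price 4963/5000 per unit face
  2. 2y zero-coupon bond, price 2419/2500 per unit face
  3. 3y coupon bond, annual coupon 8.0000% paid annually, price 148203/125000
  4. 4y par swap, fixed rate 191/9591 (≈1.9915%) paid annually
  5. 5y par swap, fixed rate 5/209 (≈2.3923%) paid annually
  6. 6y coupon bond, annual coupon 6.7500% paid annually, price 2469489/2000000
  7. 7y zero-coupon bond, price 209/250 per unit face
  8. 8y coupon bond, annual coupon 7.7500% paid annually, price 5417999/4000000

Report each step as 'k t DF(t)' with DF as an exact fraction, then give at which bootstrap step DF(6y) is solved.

step 1 [1y] zero: DF = P = 4963/5000 ≈ 0.992600
step 2 [2y] zero: DF = P = 2419/2500 ≈ 0.967600
step 3 [3y] bond c/1=2/25: DF=(148203/125000 − 2/25·(0.992600+0.967600))/(1+2/25) = 4763/5000 ≈ 0.952600
step 4 [4y] swap r/1=191/9591: DF=(1 − 191/9591·(0.992600+0.967600+0.952600))/(1+191/9591) = 2309/2500 ≈ 0.923600
step 5 [5y] swap r/1=5/209: DF=(1 − 5/209·(0.992600+0.967600+0.952600+0.923600))/(1+5/209) = 887/1000 ≈ 0.887000
step 6 [6y] bond c/1=27/400: DF=(2469489/2000000 − 27/400·(0.992600+0.967600+0.952600+0.923600+0.887000))/(1+27/400) = 429/500 ≈ 0.858000
step 7 [7y] zero: DF = P = 209/250 ≈ 0.836000
step 8 [8y] bond c/1=31/400: DF=(5417999/4000000 − 31/400·(0.992600+0.967600+0.952600+0.923600+0.887000+0.858000+0.836000))/(1+31/400) = 1591/2000 ≈ 0.795500

1 1 4963/5000
2 2 2419/2500
3 3 4763/5000
4 4 2309/2500
5 5 887/1000
6 6 429/500
7 7 209/250
8 8 1591/2000
DF(6y) is solved at step 6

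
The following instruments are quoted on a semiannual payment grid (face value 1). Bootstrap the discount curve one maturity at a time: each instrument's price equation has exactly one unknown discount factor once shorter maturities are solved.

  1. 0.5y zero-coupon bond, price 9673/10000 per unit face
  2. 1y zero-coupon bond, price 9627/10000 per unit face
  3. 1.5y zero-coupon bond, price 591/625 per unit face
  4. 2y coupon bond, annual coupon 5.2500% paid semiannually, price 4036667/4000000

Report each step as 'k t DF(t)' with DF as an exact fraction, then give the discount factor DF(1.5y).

1 1/2 9673/10000
2 1 9627/10000
3 3/2 591/625
4 2 4549/5000
DF(1.5y) = 591/625 ≈ 0.945600

step 1 [0.5y] zero: DF = P = 9673/10000 ≈ 0.967300
step 2 [1y] zero: DF = P = 9627/10000 ≈ 0.962700
step 3 [1.5y] zero: DF = P = 591/625 ≈ 0.945600
step 4 [2y] bond c/2=21/800: DF=(4036667/4000000 − 21/800·(0.967300+0.962700+0.945600))/(1+21/800) = 4549/5000 ≈ 0.909800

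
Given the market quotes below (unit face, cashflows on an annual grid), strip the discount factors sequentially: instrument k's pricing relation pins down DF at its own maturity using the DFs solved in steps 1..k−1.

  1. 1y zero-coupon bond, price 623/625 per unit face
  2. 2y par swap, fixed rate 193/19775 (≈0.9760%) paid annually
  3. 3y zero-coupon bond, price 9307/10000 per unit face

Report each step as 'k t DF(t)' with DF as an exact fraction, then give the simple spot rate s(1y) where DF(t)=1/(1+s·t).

step 1 [1y] zero: DF = P = 623/625 ≈ 0.996800
step 2 [2y] swap r/1=193/19775: DF=(1 − 193/19775·(0.996800))/(1+193/19775) = 9807/10000 ≈ 0.980700
step 3 [3y] zero: DF = P = 9307/10000 ≈ 0.930700

1 1 623/625
2 2 9807/10000
3 3 9307/10000
s(1y) = (1/(623/625) − 1)/(1) = 2/623 ≈ 0.3210%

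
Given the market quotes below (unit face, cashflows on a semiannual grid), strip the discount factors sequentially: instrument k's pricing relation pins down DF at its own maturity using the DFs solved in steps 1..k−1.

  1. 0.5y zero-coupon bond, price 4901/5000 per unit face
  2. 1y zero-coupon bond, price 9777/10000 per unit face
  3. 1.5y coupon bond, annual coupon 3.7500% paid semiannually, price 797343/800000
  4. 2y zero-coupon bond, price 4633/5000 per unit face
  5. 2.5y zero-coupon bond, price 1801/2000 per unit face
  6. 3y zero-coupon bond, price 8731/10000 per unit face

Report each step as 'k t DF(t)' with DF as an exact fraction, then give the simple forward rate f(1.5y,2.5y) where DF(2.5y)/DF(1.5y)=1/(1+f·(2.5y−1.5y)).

step 1 [0.5y] zero: DF = P = 4901/5000 ≈ 0.980200
step 2 [1y] zero: DF = P = 9777/10000 ≈ 0.977700
step 3 [1.5y] bond c/2=3/160: DF=(797343/800000 − 3/160·(0.980200+0.977700))/(1+3/160) = 9423/10000 ≈ 0.942300
step 4 [2y] zero: DF = P = 4633/5000 ≈ 0.926600
step 5 [2.5y] zero: DF = P = 1801/2000 ≈ 0.900500
step 6 [3y] zero: DF = P = 8731/10000 ≈ 0.873100

1 1/2 4901/5000
2 1 9777/10000
3 3/2 9423/10000
4 2 4633/5000
5 5/2 1801/2000
6 3 8731/10000
f(1.5y,2.5y) = ((9423/10000)/(1801/2000) − 1)/(1) = 418/9005 ≈ 4.6419%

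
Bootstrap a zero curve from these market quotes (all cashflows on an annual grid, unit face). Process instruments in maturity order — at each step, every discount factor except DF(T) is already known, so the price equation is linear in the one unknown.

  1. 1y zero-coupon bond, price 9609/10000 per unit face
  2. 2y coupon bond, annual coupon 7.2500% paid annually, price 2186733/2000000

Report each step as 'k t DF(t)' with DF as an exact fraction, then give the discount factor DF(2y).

step 1 [1y] zero: DF = P = 9609/10000 ≈ 0.960900
step 2 [2y] bond c/1=29/400: DF=(2186733/2000000 − 29/400·(0.960900))/(1+29/400) = 1909/2000 ≈ 0.954500

1 1 9609/10000
2 2 1909/2000
DF(2y) = 1909/2000 ≈ 0.954500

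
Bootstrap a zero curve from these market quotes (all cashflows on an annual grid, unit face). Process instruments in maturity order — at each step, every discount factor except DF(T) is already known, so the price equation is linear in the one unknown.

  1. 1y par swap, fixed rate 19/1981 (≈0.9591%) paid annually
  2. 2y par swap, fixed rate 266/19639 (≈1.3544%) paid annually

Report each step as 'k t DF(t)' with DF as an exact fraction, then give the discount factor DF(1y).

step 1 [1y] swap r/1=19/1981: DF=(1 − 19/1981·(0))/(1+19/1981) = 1981/2000 ≈ 0.990500
step 2 [2y] swap r/1=266/19639: DF=(1 − 266/19639·(0.990500))/(1+266/19639) = 4867/5000 ≈ 0.973400

1 1 1981/2000
2 2 4867/5000
DF(1y) = 1981/2000 ≈ 0.990500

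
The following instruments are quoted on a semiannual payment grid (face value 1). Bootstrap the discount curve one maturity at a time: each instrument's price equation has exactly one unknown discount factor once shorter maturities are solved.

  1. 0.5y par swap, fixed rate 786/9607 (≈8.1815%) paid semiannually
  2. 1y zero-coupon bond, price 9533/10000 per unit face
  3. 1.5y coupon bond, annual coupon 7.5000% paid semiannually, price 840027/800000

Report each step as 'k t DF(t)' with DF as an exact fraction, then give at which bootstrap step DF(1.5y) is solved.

1 1/2 9607/10000
2 1 9533/10000
3 3/2 9429/10000
DF(1.5y) is solved at step 3

step 1 [0.5y] swap r/2=393/9607: DF=(1 − 393/9607·(0))/(1+393/9607) = 9607/10000 ≈ 0.960700
step 2 [1y] zero: DF = P = 9533/10000 ≈ 0.953300
step 3 [1.5y] bond c/2=3/80: DF=(840027/800000 − 3/80·(0.960700+0.953300))/(1+3/80) = 9429/10000 ≈ 0.942900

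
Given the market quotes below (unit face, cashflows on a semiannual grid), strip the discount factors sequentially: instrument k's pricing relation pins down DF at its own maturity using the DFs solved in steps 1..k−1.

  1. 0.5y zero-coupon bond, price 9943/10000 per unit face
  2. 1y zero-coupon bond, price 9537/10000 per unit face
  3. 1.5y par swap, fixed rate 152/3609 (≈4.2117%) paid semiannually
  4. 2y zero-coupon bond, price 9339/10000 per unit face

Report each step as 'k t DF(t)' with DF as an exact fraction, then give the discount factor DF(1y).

step 1 [0.5y] zero: DF = P = 9943/10000 ≈ 0.994300
step 2 [1y] zero: DF = P = 9537/10000 ≈ 0.953700
step 3 [1.5y] swap r/2=76/3609: DF=(1 − 76/3609·(0.994300+0.953700))/(1+76/3609) = 587/625 ≈ 0.939200
step 4 [2y] zero: DF = P = 9339/10000 ≈ 0.933900

1 1/2 9943/10000
2 1 9537/10000
3 3/2 587/625
4 2 9339/10000
DF(1y) = 9537/10000 ≈ 0.953700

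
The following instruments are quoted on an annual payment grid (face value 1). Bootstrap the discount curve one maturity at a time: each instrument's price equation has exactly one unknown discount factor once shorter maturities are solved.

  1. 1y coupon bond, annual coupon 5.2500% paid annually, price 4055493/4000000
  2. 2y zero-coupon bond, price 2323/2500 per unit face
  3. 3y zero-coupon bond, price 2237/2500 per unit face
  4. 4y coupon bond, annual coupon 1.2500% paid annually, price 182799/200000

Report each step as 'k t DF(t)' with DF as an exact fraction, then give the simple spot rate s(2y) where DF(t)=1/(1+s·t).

1 1 9633/10000
2 2 2323/2500
3 3 2237/2500
4 4 8683/10000
s(2y) = (1/(2323/2500) − 1)/(2) = 177/4646 ≈ 3.8097%

step 1 [1y] bond c/1=21/400: DF=(4055493/4000000 − 21/400·(0))/(1+21/400) = 9633/10000 ≈ 0.963300
step 2 [2y] zero: DF = P = 2323/2500 ≈ 0.929200
step 3 [3y] zero: DF = P = 2237/2500 ≈ 0.894800
step 4 [4y] bond c/1=1/80: DF=(182799/200000 − 1/80·(0.963300+0.929200+0.894800))/(1+1/80) = 8683/10000 ≈ 0.868300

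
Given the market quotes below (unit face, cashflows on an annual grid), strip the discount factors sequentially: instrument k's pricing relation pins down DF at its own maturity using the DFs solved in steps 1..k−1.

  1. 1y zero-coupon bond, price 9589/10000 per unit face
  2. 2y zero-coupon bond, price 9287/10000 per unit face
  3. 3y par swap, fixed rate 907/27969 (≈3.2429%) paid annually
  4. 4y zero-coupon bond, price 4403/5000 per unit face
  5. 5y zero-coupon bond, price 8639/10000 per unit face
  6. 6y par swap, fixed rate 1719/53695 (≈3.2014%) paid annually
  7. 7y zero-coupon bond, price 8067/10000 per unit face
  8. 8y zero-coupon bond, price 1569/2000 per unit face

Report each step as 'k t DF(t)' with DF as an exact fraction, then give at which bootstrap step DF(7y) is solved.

1 1 9589/10000
2 2 9287/10000
3 3 9093/10000
4 4 4403/5000
5 5 8639/10000
6 6 8281/10000
7 7 8067/10000
8 8 1569/2000
DF(7y) is solved at step 7

step 1 [1y] zero: DF = P = 9589/10000 ≈ 0.958900
step 2 [2y] zero: DF = P = 9287/10000 ≈ 0.928700
step 3 [3y] swap r/1=907/27969: DF=(1 − 907/27969·(0.958900+0.928700))/(1+907/27969) = 9093/10000 ≈ 0.909300
step 4 [4y] zero: DF = P = 4403/5000 ≈ 0.880600
step 5 [5y] zero: DF = P = 8639/10000 ≈ 0.863900
step 6 [6y] swap r/1=1719/53695: DF=(1 − 1719/53695·(0.958900+0.928700+0.909300+0.880600+0.863900))/(1+1719/53695) = 8281/10000 ≈ 0.828100
step 7 [7y] zero: DF = P = 8067/10000 ≈ 0.806700
step 8 [8y] zero: DF = P = 1569/2000 ≈ 0.784500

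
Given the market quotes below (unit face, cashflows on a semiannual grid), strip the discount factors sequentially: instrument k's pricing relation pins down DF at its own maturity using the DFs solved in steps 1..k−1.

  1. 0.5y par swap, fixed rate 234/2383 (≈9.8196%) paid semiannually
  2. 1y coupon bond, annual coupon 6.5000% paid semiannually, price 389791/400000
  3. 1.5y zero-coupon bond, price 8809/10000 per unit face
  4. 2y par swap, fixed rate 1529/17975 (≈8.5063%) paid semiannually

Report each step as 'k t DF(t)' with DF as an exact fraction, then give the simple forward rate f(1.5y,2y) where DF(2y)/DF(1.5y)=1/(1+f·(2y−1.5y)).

step 1 [0.5y] swap r/2=117/2383: DF=(1 − 117/2383·(0))/(1+117/2383) = 2383/2500 ≈ 0.953200
step 2 [1y] bond c/2=13/400: DF=(389791/400000 − 13/400·(0.953200))/(1+13/400) = 4569/5000 ≈ 0.913800
step 3 [1.5y] zero: DF = P = 8809/10000 ≈ 0.880900
step 4 [2y] swap r/2=1529/35950: DF=(1 − 1529/35950·(0.953200+0.913800+0.880900))/(1+1529/35950) = 8471/10000 ≈ 0.847100

1 1/2 2383/2500
2 1 4569/5000
3 3/2 8809/10000
4 2 8471/10000
f(1.5y,2y) = ((8809/10000)/(8471/10000) − 1)/(1/2) = 676/8471 ≈ 7.9802%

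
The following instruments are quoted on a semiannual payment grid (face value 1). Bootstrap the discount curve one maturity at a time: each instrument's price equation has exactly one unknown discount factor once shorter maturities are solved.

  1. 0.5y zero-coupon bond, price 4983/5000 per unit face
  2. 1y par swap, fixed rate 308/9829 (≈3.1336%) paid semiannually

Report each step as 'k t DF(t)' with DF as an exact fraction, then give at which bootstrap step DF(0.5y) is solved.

step 1 [0.5y] zero: DF = P = 4983/5000 ≈ 0.996600
step 2 [1y] swap r/2=154/9829: DF=(1 − 154/9829·(0.996600))/(1+154/9829) = 2423/2500 ≈ 0.969200

1 1/2 4983/5000
2 1 2423/2500
DF(0.5y) is solved at step 1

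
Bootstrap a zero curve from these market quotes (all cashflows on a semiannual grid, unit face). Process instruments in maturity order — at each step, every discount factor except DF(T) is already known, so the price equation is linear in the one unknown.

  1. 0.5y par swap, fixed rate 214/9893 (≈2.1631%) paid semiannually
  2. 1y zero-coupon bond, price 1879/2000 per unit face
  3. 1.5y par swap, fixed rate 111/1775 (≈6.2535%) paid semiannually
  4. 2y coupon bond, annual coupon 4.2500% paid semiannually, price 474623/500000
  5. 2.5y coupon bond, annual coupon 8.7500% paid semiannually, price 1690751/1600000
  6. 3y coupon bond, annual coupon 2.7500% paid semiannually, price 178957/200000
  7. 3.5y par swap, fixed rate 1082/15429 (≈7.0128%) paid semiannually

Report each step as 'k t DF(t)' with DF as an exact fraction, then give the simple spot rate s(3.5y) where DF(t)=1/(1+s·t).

step 1 [0.5y] swap r/2=107/9893: DF=(1 − 107/9893·(0))/(1+107/9893) = 9893/10000 ≈ 0.989300
step 2 [1y] zero: DF = P = 1879/2000 ≈ 0.939500
step 3 [1.5y] swap r/2=111/3550: DF=(1 − 111/3550·(0.989300+0.939500))/(1+111/3550) = 1139/1250 ≈ 0.911200
step 4 [2y] bond c/2=17/800: DF=(474623/500000 − 17/800·(0.989300+0.939500+0.911200))/(1+17/800) = 544/625 ≈ 0.870400
step 5 [2.5y] bond c/2=7/160: DF=(1690751/1600000 − 7/160·(0.989300+0.939500+0.911200+0.870400))/(1+7/160) = 8569/10000 ≈ 0.856900
step 6 [3y] bond c/2=11/800: DF=(178957/200000 − 11/800·(0.989300+0.939500+0.911200+0.870400+0.856900))/(1+11/800) = 8207/10000 ≈ 0.820700
step 7 [3.5y] swap r/2=541/15429: DF=(1 − 541/15429·(0.989300+0.939500+0.911200+0.870400+0.856900+0.820700))/(1+541/15429) = 1959/2500 ≈ 0.783600

1 1/2 9893/10000
2 1 1879/2000
3 3/2 1139/1250
4 2 544/625
5 5/2 8569/10000
6 3 8207/10000
7 7/2 1959/2500
s(3.5y) = (1/(1959/2500) − 1)/(7/2) = 1082/13713 ≈ 7.8903%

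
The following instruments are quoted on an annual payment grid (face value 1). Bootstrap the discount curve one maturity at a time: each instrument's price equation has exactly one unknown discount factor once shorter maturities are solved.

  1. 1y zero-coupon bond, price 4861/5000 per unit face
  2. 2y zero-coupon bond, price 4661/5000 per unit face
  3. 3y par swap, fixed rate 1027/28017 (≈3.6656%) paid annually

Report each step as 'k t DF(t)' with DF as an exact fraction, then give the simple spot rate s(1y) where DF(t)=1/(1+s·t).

step 1 [1y] zero: DF = P = 4861/5000 ≈ 0.972200
step 2 [2y] zero: DF = P = 4661/5000 ≈ 0.932200
step 3 [3y] swap r/1=1027/28017: DF=(1 − 1027/28017·(0.972200+0.932200))/(1+1027/28017) = 8973/10000 ≈ 0.897300

1 1 4861/5000
2 2 4661/5000
3 3 8973/10000
s(1y) = (1/(4861/5000) − 1)/(1) = 139/4861 ≈ 2.8595%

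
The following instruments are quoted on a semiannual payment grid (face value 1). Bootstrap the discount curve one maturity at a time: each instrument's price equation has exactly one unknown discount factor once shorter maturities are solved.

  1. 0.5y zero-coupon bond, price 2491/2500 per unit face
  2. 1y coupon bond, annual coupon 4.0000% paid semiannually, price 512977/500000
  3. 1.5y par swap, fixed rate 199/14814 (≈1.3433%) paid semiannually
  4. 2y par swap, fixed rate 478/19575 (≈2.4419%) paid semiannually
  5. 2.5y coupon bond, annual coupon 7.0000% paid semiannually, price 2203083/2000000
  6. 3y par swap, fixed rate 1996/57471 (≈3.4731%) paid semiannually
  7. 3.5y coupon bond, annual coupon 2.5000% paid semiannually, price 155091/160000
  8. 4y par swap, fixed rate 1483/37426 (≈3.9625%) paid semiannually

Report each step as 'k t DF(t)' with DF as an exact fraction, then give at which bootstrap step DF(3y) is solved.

1 1/2 2491/2500
2 1 9863/10000
3 3/2 9801/10000
4 2 4761/5000
5 5/2 9319/10000
6 3 4501/5000
7 7/2 554/625
8 4 8517/10000
DF(3y) is solved at step 6

step 1 [0.5y] zero: DF = P = 2491/2500 ≈ 0.996400
step 2 [1y] bond c/2=1/50: DF=(512977/500000 − 1/50·(0.996400))/(1+1/50) = 9863/10000 ≈ 0.986300
step 3 [1.5y] swap r/2=199/29628: DF=(1 − 199/29628·(0.996400+0.986300))/(1+199/29628) = 9801/10000 ≈ 0.980100
step 4 [2y] swap r/2=239/19575: DF=(1 − 239/19575·(0.996400+0.986300+0.980100))/(1+239/19575) = 4761/5000 ≈ 0.952200
step 5 [2.5y] bond c/2=7/200: DF=(2203083/2000000 − 7/200·(0.996400+0.986300+0.980100+0.952200))/(1+7/200) = 9319/10000 ≈ 0.931900
step 6 [3y] swap r/2=998/57471: DF=(1 − 998/57471·(0.996400+0.986300+0.980100+0.952200+0.931900))/(1+998/57471) = 4501/5000 ≈ 0.900200
step 7 [3.5y] bond c/2=1/80: DF=(155091/160000 − 1/80·(0.996400+0.986300+0.980100+0.952200+0.931900+0.900200))/(1+1/80) = 554/625 ≈ 0.886400
step 8 [4y] swap r/2=1483/74852: DF=(1 − 1483/74852·(0.996400+0.986300+0.980100+0.952200+0.931900+0.900200+0.886400))/(1+1483/74852) = 8517/10000 ≈ 0.851700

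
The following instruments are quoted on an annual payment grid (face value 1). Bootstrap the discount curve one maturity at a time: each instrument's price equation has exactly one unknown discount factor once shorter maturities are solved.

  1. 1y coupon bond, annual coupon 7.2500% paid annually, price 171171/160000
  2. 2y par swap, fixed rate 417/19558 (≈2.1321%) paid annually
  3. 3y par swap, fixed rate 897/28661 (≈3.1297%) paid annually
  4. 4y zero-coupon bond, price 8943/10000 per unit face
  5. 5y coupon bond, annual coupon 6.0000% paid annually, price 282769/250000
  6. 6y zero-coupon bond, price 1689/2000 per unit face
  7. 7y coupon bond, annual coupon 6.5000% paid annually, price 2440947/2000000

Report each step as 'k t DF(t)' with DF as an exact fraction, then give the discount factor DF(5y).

1 1 399/400
2 2 9583/10000
3 3 9103/10000
4 4 8943/10000
5 5 4271/5000
6 6 1689/2000
7 7 508/625
DF(5y) = 4271/5000 ≈ 0.854200

step 1 [1y] bond c/1=29/400: DF=(171171/160000 − 29/400·(0))/(1+29/400) = 399/400 ≈ 0.997500
step 2 [2y] swap r/1=417/19558: DF=(1 − 417/19558·(0.997500))/(1+417/19558) = 9583/10000 ≈ 0.958300
step 3 [3y] swap r/1=897/28661: DF=(1 − 897/28661·(0.997500+0.958300))/(1+897/28661) = 9103/10000 ≈ 0.910300
step 4 [4y] zero: DF = P = 8943/10000 ≈ 0.894300
step 5 [5y] bond c/1=3/50: DF=(282769/250000 − 3/50·(0.997500+0.958300+0.910300+0.894300))/(1+3/50) = 4271/5000 ≈ 0.854200
step 6 [6y] zero: DF = P = 1689/2000 ≈ 0.844500
step 7 [7y] bond c/1=13/200: DF=(2440947/2000000 − 13/200·(0.997500+0.958300+0.910300+0.894300+0.854200+0.844500))/(1+13/200) = 508/625 ≈ 0.812800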